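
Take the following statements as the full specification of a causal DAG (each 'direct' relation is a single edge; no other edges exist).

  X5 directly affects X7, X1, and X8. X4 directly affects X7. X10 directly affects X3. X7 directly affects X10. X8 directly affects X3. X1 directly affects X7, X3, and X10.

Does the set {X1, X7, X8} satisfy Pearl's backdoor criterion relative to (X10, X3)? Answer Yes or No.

Backdoor paths from X10 to X3 (paths whose first edge points into X10):
  P1: X10 <- X1 <- X5 -> X8 -> X3
  P2: X10 <- X1 -> X7 <- X5 -> X8 -> X3
  P3: X10 <- X1 -> X3
  P4: X10 <- X7 <- X5 -> X1 -> X3
  P5: X10 <- X7 <- X5 -> X8 -> X3
  P6: X10 <- X7 <- X1 <- X5 -> X8 -> X3
  P7: X10 <- X7 <- X1 -> X3
Condition 1 (no descendant of X10 in the set): holds — descendants of X10 are {X3}; none are in {X1, X7, X8}.
Condition 2 (every backdoor path blocked by {X1, X7, X8}):
  P1: blocked at chain node X1 ∈ conditioning set.
  P2: blocked at fork node X1 ∈ conditioning set.
  P3: blocked at fork node X1 ∈ conditioning set.
  P4: blocked at chain node X7 ∈ conditioning set.
  P5: blocked at chain node X7 ∈ conditioning set.
  P6: blocked at chain node X7 ∈ conditioning set.
  P7: blocked at chain node X7 ∈ conditioning set.
{X1, X7, X8} satisfies the backdoor criterion.

Yes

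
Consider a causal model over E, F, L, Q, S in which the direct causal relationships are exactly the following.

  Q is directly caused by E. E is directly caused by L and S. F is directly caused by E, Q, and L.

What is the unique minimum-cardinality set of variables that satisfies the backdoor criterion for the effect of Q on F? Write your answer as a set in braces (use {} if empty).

{E}

Variables eligible for adjustment (non-descendants of Q, excluding Q and F): {E, L, S}.
Backdoor paths from Q to F:
  P1: Q <- E <- L -> F
  P2: Q <- E -> F
The empty set is not sufficient: P1 (Q <- E <- L -> F) has no collider blocking it and no conditioned non-collider, so it is open.
Try {E}:
  P1: blocked at chain node E ∈ conditioning set.
  P2: blocked at fork node E ∈ conditioning set.
{E} contains no descendant of Q and blocks every backdoor path.
No other singleton works — e.g. {L} leaves P2 open — so {E} is the unique smallest valid adjustment set.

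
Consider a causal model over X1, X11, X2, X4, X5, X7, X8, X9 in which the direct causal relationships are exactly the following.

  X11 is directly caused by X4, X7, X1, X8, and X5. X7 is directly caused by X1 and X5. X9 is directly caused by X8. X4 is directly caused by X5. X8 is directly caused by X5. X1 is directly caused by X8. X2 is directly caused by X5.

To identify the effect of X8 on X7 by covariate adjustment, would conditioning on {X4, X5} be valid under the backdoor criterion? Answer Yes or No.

Yes

Backdoor paths from X8 to X7 (paths whose first edge points into X8):
  P1: X8 <- X5 -> X4 -> X11 <- X1 -> X7
  P2: X8 <- X5 -> X4 -> X11 <- X7
  P3: X8 <- X5 -> X7
  P4: X8 <- X5 -> X11 <- X1 -> X7
  P5: X8 <- X5 -> X11 <- X7
Condition 1 (no descendant of X8 in the set): holds — descendants of X8 are {X1, X11, X7, X9}; none are in {X4, X5}.
Condition 2 (every backdoor path blocked by {X4, X5}):
  P1: blocked at fork node X5 ∈ conditioning set.
  P2: blocked at fork node X5 ∈ conditioning set.
  P3: blocked at fork node X5 ∈ conditioning set.
  P4: blocked at fork node X5 ∈ conditioning set.
  P5: blocked at fork node X5 ∈ conditioning set.
{X4, X5} satisfies the backdoor criterion.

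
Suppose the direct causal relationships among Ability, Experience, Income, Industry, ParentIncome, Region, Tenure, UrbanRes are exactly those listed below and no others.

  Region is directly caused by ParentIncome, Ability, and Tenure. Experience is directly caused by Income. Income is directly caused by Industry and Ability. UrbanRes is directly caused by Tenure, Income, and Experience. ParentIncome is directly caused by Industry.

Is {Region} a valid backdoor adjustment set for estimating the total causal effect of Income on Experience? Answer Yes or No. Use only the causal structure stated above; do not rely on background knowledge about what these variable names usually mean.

Yes

Backdoor paths from Income to Experience (paths whose first edge points into Income):
  P1: Income <- Industry -> ParentIncome -> Region <- Tenure -> UrbanRes <- Experience
  P2: Income <- Ability -> Region <- Tenure -> UrbanRes <- Experience
Condition 1 (no descendant of Income in the set): holds — descendants of Income are {Experience, UrbanRes}; none are in {Region}.
Condition 2 (every backdoor path blocked by {Region}):
  P1: blocked at collider UrbanRes (neither it nor any descendant is in the conditioning set).
  P2: blocked at collider UrbanRes (neither it nor any descendant is in the conditioning set).
{Region} satisfies the backdoor criterion.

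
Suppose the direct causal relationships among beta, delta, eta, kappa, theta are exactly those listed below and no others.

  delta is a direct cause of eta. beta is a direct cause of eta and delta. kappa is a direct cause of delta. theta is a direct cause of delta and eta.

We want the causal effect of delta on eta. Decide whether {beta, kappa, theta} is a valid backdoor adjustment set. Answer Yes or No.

Backdoor paths from delta to eta (paths whose first edge points into delta):
  P1: delta <- theta -> eta
  P2: delta <- beta -> eta
Condition 1 (no descendant of delta in the set): holds — descendants of delta are {eta}; none are in {beta, kappa, theta}.
Condition 2 (every backdoor path blocked by {beta, kappa, theta}):
  P1: blocked at fork node theta ∈ conditioning set.
  P2: blocked at fork node beta ∈ conditioning set.
{beta, kappa, theta} satisfies the backdoor criterion.

Yes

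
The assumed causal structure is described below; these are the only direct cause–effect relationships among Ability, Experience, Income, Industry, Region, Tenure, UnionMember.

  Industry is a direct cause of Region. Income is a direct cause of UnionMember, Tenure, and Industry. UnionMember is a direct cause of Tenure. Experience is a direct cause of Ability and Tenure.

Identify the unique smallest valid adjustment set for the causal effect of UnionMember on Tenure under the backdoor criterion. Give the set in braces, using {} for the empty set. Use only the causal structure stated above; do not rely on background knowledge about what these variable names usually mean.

{Income}

Variables eligible for adjustment (non-descendants of UnionMember, excluding UnionMember and Tenure): {Ability, Experience, Income, Industry, Region}.
Backdoor paths from UnionMember to Tenure:
  P1: UnionMember <- Income -> Tenure
The empty set is not sufficient: P1 (UnionMember <- Income -> Tenure) has no collider blocking it and no conditioned non-collider, so it is open.
Try {Income}:
  P1: blocked at fork node Income ∈ conditioning set.
{Income} contains no descendant of UnionMember and blocks every backdoor path.
No other singleton works — e.g. {Experience} leaves P1 open — so {Income} is the unique smallest valid adjustment set.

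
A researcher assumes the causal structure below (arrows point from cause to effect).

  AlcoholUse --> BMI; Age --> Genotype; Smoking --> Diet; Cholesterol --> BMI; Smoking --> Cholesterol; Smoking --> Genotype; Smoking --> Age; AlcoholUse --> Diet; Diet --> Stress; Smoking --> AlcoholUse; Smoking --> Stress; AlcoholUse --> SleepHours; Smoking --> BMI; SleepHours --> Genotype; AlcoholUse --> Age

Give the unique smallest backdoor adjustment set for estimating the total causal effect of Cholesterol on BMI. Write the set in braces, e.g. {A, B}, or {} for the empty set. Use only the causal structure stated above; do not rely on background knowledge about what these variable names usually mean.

{Smoking}

Variables eligible for adjustment (non-descendants of Cholesterol, excluding Cholesterol and BMI): {Age, AlcoholUse, Diet, Genotype, SleepHours, Smoking, Stress}.
Backdoor paths from Cholesterol to BMI:
  P1: Cholesterol <- Smoking -> AlcoholUse -> BMI
  P2: Cholesterol <- Smoking -> Age <- AlcoholUse -> BMI
  P3: Cholesterol <- Smoking -> Age -> Genotype <- SleepHours <- AlcoholUse -> BMI
  P4: Cholesterol <- Smoking -> Diet <- AlcoholUse -> BMI
  P5: Cholesterol <- Smoking -> Stress <- Diet <- AlcoholUse -> BMI
  P6: Cholesterol <- Smoking -> BMI
  P7: Cholesterol <- Smoking -> Genotype <- SleepHours <- AlcoholUse -> BMI
  P8: Cholesterol <- Smoking -> Genotype <- Age <- AlcoholUse -> BMI
The empty set is not sufficient: P1 (Cholesterol <- Smoking -> AlcoholUse -> BMI) has no collider blocking it and no conditioned non-collider, so it is open.
Try {Smoking}:
  P1: blocked at fork node Smoking ∈ conditioning set.
  P2: blocked at fork node Smoking ∈ conditioning set.
  P3: blocked at fork node Smoking ∈ conditioning set.
  P4: blocked at fork node Smoking ∈ conditioning set.
  P5: blocked at fork node Smoking ∈ conditioning set.
  P6: blocked at fork node Smoking ∈ conditioning set.
  P7: blocked at fork node Smoking ∈ conditioning set.
  P8: blocked at fork node Smoking ∈ conditioning set.
{Smoking} contains no descendant of Cholesterol and blocks every backdoor path.
No other singleton works — e.g. {AlcoholUse} leaves P6 open — so {Smoking} is the unique smallest valid adjustment set.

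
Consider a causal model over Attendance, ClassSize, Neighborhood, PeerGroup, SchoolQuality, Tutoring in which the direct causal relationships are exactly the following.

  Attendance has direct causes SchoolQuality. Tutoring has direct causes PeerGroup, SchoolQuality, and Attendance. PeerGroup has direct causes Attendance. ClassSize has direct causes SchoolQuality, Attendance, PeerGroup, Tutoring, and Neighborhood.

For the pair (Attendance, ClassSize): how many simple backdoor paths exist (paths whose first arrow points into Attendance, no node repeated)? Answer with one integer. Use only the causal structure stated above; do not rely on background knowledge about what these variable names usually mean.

3

A backdoor path from Attendance to ClassSize is any simple undirected path whose first edge points into Attendance (i.e. leaves Attendance via a parent).
Parents of Attendance: {SchoolQuality}.
Enumerating:
  P1: Attendance <- SchoolQuality -> Tutoring <- PeerGroup -> ClassSize
  P2: Attendance <- SchoolQuality -> Tutoring -> ClassSize
  P3: Attendance <- SchoolQuality -> ClassSize
That exhausts the simple backdoor paths. Count: 3.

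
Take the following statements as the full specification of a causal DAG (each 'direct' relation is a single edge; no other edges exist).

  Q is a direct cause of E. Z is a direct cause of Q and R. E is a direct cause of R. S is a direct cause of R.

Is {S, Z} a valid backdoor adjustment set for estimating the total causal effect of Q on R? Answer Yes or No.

Yes

Backdoor paths from Q to R (paths whose first edge points into Q):
  P1: Q <- Z -> R
Condition 1 (no descendant of Q in the set): holds — descendants of Q are {E, R}; none are in {S, Z}.
Condition 2 (every backdoor path blocked by {S, Z}):
  P1: blocked at fork node Z ∈ conditioning set.
{S, Z} satisfies the backdoor criterion.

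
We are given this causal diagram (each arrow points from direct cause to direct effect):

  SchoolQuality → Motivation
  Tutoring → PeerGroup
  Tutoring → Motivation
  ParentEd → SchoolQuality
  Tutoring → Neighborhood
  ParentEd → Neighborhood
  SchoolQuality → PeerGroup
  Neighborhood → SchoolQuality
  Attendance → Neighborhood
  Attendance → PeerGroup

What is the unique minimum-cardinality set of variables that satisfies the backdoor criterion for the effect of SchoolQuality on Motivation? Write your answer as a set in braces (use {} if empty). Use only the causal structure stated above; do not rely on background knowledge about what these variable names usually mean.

Variables eligible for adjustment (non-descendants of SchoolQuality, excluding SchoolQuality and Motivation): {Attendance, Neighborhood, ParentEd, Tutoring}.
Backdoor paths from SchoolQuality to Motivation:
  P1: SchoolQuality <- ParentEd -> Neighborhood <- Tutoring -> Motivation
  P2: SchoolQuality <- ParentEd -> Neighborhood <- Attendance -> PeerGroup <- Tutoring -> Motivation
  P3: SchoolQuality <- Neighborhood <- Tutoring -> Motivation
  P4: SchoolQuality <- Neighborhood <- Attendance -> PeerGroup <- Tutoring -> Motivation
The empty set is not sufficient: P3 (SchoolQuality <- Neighborhood <- Tutoring -> Motivation) has no collider blocking it and no conditioned non-collider, so it is open.
Try {Tutoring}:
  P1: blocked at collider Neighborhood (neither it nor any descendant is in the conditioning set).
  P2: blocked at collider Neighborhood (neither it nor any descendant is in the conditioning set).
  P3: blocked at fork node Tutoring ∈ conditioning set.
  P4: blocked at collider PeerGroup (neither it nor any descendant is in the conditioning set).
{Tutoring} contains no descendant of SchoolQuality and blocks every backdoor path.
No other singleton works — e.g. {ParentEd} leaves P3 open — so {Tutoring} is the unique smallest valid adjustment set.

{Tutoring}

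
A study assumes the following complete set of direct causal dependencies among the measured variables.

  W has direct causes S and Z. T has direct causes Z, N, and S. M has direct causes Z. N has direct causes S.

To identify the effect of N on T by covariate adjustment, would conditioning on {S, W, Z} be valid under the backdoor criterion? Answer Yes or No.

Yes

Backdoor paths from N to T (paths whose first edge points into N):
  P1: N <- S -> T
  P2: N <- S -> W <- Z -> T
Condition 1 (no descendant of N in the set): holds — descendants of N are {T}; none are in {S, W, Z}.
Condition 2 (every backdoor path blocked by {S, W, Z}):
  P1: blocked at fork node S ∈ conditioning set.
  P2: blocked at fork node S ∈ conditioning set.
{S, W, Z} satisfies the backdoor criterion.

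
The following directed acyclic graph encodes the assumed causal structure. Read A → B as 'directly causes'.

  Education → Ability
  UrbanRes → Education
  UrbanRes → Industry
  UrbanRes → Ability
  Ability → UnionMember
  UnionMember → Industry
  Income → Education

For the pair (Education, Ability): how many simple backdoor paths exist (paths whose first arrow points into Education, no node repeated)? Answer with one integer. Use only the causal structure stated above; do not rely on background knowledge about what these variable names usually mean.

2

A backdoor path from Education to Ability is any simple undirected path whose first edge points into Education (i.e. leaves Education via a parent).
Parents of Education: {Income, UrbanRes}.
Enumerating:
  P1: Education <- UrbanRes -> Ability
  P2: Education <- UrbanRes -> Industry <- UnionMember <- Ability
That exhausts the simple backdoor paths. Count: 2.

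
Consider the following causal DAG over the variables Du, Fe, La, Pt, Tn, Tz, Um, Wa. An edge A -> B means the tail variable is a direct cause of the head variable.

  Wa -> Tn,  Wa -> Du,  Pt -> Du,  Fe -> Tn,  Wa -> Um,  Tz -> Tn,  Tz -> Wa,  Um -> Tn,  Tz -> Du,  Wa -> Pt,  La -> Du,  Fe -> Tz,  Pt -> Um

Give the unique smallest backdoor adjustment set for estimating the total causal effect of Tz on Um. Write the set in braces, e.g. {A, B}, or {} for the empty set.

{}

Variables eligible for adjustment (non-descendants of Tz, excluding Tz and Um): {Fe, La}.
Backdoor paths from Tz to Um:
  P1: Tz <- Fe -> Tn <- Wa -> Pt -> Um
  P2: Tz <- Fe -> Tn <- Wa -> Du <- Pt -> Um
  P3: Tz <- Fe -> Tn <- Wa -> Um
  P4: Tz <- Fe -> Tn <- Um
Each backdoor path contains an unconditioned collider, so every path is already blocked with the empty conditioning set:
  P1: blocked at collider Tn (neither it nor any descendant is in the conditioning set).
  P2: blocked at collider Tn (neither it nor any descendant is in the conditioning set).
  P3: blocked at collider Tn (neither it nor any descendant is in the conditioning set).
  P4: blocked at collider Tn (neither it nor any descendant is in the conditioning set).
The empty set is therefore the unique smallest valid set.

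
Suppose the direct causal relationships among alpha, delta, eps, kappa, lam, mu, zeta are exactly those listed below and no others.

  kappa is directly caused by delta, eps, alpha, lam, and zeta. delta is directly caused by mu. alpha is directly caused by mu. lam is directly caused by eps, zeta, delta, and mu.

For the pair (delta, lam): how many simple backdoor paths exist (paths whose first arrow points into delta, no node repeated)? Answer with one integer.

4

A backdoor path from delta to lam is any simple undirected path whose first edge points into delta (i.e. leaves delta via a parent).
Parents of delta: {mu}.
Enumerating:
  P1: delta <- mu -> alpha -> kappa <- eps -> lam
  P2: delta <- mu -> alpha -> kappa <- zeta -> lam
  P3: delta <- mu -> alpha -> kappa <- lam
  P4: delta <- mu -> lam
That exhausts the simple backdoor paths. Count: 4.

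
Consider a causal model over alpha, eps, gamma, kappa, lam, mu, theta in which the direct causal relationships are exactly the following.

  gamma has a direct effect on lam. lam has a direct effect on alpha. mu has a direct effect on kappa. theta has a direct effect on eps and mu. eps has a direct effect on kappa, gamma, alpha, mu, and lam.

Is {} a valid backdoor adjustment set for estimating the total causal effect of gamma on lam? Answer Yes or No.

Backdoor paths from gamma to lam (paths whose first edge points into gamma):
  P1: gamma <- eps -> lam
  P2: gamma <- eps -> alpha <- lam
Condition 1 (no descendant of gamma in the set): holds — descendants of gamma are {alpha, lam}; none are in {}.
Condition 2 (every backdoor path blocked by {}):
  P1: open — no interior node is in the conditioning set.
  P2: blocked at collider alpha (neither it nor any descendant is in the conditioning set).
{} does not satisfy the backdoor criterion.

No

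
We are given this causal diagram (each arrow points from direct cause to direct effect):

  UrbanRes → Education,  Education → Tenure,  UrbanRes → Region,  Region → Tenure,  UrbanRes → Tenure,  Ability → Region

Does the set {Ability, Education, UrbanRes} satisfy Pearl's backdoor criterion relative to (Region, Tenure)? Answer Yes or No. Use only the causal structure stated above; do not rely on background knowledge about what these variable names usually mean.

Backdoor paths from Region to Tenure (paths whose first edge points into Region):
  P1: Region <- UrbanRes -> Education -> Tenure
  P2: Region <- UrbanRes -> Tenure
Condition 1 (no descendant of Region in the set): holds — descendants of Region are {Tenure}; none are in {Ability, Education, UrbanRes}.
Condition 2 (every backdoor path blocked by {Ability, Education, UrbanRes}):
  P1: blocked at fork node UrbanRes ∈ conditioning set.
  P2: blocked at fork node UrbanRes ∈ conditioning set.
{Ability, Education, UrbanRes} satisfies the backdoor criterion.

Yes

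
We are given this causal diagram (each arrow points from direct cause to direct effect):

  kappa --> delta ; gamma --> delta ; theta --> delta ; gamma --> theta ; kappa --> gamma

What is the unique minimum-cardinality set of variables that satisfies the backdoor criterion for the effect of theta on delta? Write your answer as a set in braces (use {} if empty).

{gamma}

Variables eligible for adjustment (non-descendants of theta, excluding theta and delta): {gamma, kappa}.
Backdoor paths from theta to delta:
  P1: theta <- gamma <- kappa -> delta
  P2: theta <- gamma -> delta
The empty set is not sufficient: P1 (theta <- gamma <- kappa -> delta) has no collider blocking it and no conditioned non-collider, so it is open.
Try {gamma}:
  P1: blocked at chain node gamma ∈ conditioning set.
  P2: blocked at fork node gamma ∈ conditioning set.
{gamma} contains no descendant of theta and blocks every backdoor path.
No other singleton works — e.g. {kappa} leaves P2 open — so {gamma} is the unique smallest valid adjustment set.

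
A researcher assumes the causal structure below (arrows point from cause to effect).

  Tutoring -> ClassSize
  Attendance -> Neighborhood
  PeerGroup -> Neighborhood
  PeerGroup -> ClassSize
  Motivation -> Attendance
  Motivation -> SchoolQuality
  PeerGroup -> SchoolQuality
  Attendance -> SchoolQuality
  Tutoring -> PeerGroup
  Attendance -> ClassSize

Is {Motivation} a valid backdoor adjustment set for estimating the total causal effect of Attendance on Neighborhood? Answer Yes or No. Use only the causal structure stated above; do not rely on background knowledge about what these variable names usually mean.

Yes

Backdoor paths from Attendance to Neighborhood (paths whose first edge points into Attendance):
  P1: Attendance <- Motivation -> SchoolQuality <- PeerGroup -> Neighborhood
Condition 1 (no descendant of Attendance in the set): holds — descendants of Attendance are {ClassSize, Neighborhood, SchoolQuality}; none are in {Motivation}.
Condition 2 (every backdoor path blocked by {Motivation}):
  P1: blocked at fork node Motivation ∈ conditioning set.
{Motivation} satisfies the backdoor criterion.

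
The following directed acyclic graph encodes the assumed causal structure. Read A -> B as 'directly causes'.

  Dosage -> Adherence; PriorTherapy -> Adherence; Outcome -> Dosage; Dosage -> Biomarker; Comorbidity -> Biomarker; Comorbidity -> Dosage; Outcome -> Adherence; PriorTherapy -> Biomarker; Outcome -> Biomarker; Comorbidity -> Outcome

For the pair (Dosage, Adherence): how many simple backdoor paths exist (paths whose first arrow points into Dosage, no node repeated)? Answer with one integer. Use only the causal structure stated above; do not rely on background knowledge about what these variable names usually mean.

7

A backdoor path from Dosage to Adherence is any simple undirected path whose first edge points into Dosage (i.e. leaves Dosage via a parent).
Parents of Dosage: {Comorbidity, Outcome}.
Enumerating:
  P1: Dosage <- Comorbidity -> Outcome -> Biomarker <- PriorTherapy -> Adherence
  P2: Dosage <- Comorbidity -> Outcome -> Adherence
  P3: Dosage <- Comorbidity -> Biomarker <- PriorTherapy -> Adherence
  P4: Dosage <- Comorbidity -> Biomarker <- Outcome -> Adherence
  P5: Dosage <- Outcome <- Comorbidity -> Biomarker <- PriorTherapy -> Adherence
  P6: Dosage <- Outcome -> Biomarker <- PriorTherapy -> Adherence
  P7: Dosage <- Outcome -> Adherence
That exhausts the simple backdoor paths. Count: 7.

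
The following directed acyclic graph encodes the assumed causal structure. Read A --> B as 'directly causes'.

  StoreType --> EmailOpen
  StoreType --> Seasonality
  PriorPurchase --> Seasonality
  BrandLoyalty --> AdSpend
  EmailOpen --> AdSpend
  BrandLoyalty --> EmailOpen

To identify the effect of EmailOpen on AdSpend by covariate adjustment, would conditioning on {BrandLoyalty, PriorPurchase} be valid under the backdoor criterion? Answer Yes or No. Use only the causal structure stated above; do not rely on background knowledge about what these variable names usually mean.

Yes

Backdoor paths from EmailOpen to AdSpend (paths whose first edge points into EmailOpen):
  P1: EmailOpen <- BrandLoyalty -> AdSpend
Condition 1 (no descendant of EmailOpen in the set): holds — descendants of EmailOpen are {AdSpend}; none are in {BrandLoyalty, PriorPurchase}.
Condition 2 (every backdoor path blocked by {BrandLoyalty, PriorPurchase}):
  P1: blocked at fork node BrandLoyalty ∈ conditioning set.
{BrandLoyalty, PriorPurchase} satisfies the backdoor criterion.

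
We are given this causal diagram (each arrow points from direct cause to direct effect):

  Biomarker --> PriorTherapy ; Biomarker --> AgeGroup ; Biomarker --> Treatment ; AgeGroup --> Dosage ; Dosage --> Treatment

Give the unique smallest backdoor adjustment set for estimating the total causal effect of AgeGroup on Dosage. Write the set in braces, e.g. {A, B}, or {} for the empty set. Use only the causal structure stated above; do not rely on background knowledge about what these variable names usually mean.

Variables eligible for adjustment (non-descendants of AgeGroup, excluding AgeGroup and Dosage): {Biomarker, PriorTherapy}.
Backdoor paths from AgeGroup to Dosage:
  P1: AgeGroup <- Biomarker -> Treatment <- Dosage
Each backdoor path contains an unconditioned collider, so every path is already blocked with the empty conditioning set:
  P1: blocked at collider Treatment (neither it nor any descendant is in the conditioning set).
The empty set is therefore the unique smallest valid set.

{}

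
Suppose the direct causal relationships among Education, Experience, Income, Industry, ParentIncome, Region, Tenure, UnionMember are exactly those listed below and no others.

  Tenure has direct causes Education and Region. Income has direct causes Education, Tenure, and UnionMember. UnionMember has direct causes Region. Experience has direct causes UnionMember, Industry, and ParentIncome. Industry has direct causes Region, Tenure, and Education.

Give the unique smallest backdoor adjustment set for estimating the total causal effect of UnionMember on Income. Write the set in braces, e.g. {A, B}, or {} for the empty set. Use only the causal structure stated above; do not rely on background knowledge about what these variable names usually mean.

Variables eligible for adjustment (non-descendants of UnionMember, excluding UnionMember and Income): {Education, Industry, ParentIncome, Region, Tenure}.
Backdoor paths from UnionMember to Income:
  P1: UnionMember <- Region -> Tenure <- Education -> Income
  P2: UnionMember <- Region -> Tenure -> Income
  P3: UnionMember <- Region -> Tenure -> Industry <- Education -> Income
  P4: UnionMember <- Region -> Industry <- Education -> Tenure -> Income
  P5: UnionMember <- Region -> Industry <- Education -> Income
  P6: UnionMember <- Region -> Industry <- Tenure <- Education -> Income
  P7: UnionMember <- Region -> Industry <- Tenure -> Income
The empty set is not sufficient: P2 (UnionMember <- Region -> Tenure -> Income) has no collider blocking it and no conditioned non-collider, so it is open.
Try {Region}:
  P1: blocked at fork node Region ∈ conditioning set.
  P2: blocked at fork node Region ∈ conditioning set.
  P3: blocked at fork node Region ∈ conditioning set.
  P4: blocked at fork node Region ∈ conditioning set.
  P5: blocked at fork node Region ∈ conditioning set.
  P6: blocked at fork node Region ∈ conditioning set.
  P7: blocked at fork node Region ∈ conditioning set.
{Region} contains no descendant of UnionMember and blocks every backdoor path.
No other singleton works — e.g. {Education} leaves P2 open — so {Region} is the unique smallest valid adjustment set.

{Region}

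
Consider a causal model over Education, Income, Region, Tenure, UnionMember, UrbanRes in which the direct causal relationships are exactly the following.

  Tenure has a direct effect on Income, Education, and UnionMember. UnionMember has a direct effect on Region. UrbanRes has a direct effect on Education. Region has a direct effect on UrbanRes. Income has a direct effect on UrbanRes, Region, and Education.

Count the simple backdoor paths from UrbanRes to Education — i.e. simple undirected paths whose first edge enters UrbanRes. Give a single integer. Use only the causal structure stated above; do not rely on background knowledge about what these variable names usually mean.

A backdoor path from UrbanRes to Education is any simple undirected path whose first edge points into UrbanRes (i.e. leaves UrbanRes via a parent).
Parents of UrbanRes: {Income, Region}.
Enumerating:
  P1: UrbanRes <- Income <- Tenure -> Education
  P2: UrbanRes <- Income -> Region <- UnionMember <- Tenure -> Education
  P3: UrbanRes <- Income -> Education
  P4: UrbanRes <- Region <- Income <- Tenure -> Education
  P5: UrbanRes <- Region <- Income -> Education
  P6: UrbanRes <- Region <- UnionMember <- Tenure -> Income -> Education
  P7: UrbanRes <- Region <- UnionMember <- Tenure -> Education
That exhausts the simple backdoor paths. Count: 7.

7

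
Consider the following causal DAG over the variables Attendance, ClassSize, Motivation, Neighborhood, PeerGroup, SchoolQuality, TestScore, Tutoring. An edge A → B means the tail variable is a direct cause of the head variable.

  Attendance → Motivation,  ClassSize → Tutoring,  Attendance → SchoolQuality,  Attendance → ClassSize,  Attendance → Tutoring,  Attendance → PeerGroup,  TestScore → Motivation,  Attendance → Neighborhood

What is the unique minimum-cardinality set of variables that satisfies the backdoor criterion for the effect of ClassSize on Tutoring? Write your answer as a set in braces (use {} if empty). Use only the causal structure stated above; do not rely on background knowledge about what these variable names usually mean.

Variables eligible for adjustment (non-descendants of ClassSize, excluding ClassSize and Tutoring): {Attendance, Motivation, Neighborhood, PeerGroup, SchoolQuality, TestScore}.
Backdoor paths from ClassSize to Tutoring:
  P1: ClassSize <- Attendance -> Tutoring
The empty set is not sufficient: P1 (ClassSize <- Attendance -> Tutoring) has no collider blocking it and no conditioned non-collider, so it is open.
Try {Attendance}:
  P1: blocked at fork node Attendance ∈ conditioning set.
{Attendance} contains no descendant of ClassSize and blocks every backdoor path.
No other singleton works — e.g. {SchoolQuality} leaves P1 open — so {Attendance} is the unique smallest valid adjustment set.

{Attendance}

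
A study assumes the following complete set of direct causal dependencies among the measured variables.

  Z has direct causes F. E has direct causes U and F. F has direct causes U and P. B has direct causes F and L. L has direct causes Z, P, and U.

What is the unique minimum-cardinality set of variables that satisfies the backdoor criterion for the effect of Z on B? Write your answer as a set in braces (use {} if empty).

Variables eligible for adjustment (non-descendants of Z, excluding Z and B): {E, F, P, U}.
Backdoor paths from Z to B:
  P1: Z <- F <- P -> L -> B
  P2: Z <- F <- U -> L -> B
  P3: Z <- F -> E <- U -> L -> B
  P4: Z <- F -> B
The empty set is not sufficient: P1 (Z <- F <- P -> L -> B) has no collider blocking it and no conditioned non-collider, so it is open.
Try {F}:
  P1: blocked at chain node F ∈ conditioning set.
  P2: blocked at chain node F ∈ conditioning set.
  P3: blocked at fork node F ∈ conditioning set.
  P4: blocked at fork node F ∈ conditioning set.
{F} contains no descendant of Z and blocks every backdoor path.
No other singleton works — e.g. {P} leaves P2 open — so {F} is the unique smallest valid adjustment set.

{F}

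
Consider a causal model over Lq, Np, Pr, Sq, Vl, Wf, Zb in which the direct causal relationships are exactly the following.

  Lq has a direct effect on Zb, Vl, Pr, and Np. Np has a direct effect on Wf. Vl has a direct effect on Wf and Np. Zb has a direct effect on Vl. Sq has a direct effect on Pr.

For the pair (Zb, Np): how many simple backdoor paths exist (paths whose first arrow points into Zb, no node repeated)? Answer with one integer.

A backdoor path from Zb to Np is any simple undirected path whose first edge points into Zb (i.e. leaves Zb via a parent).
Parents of Zb: {Lq}.
Enumerating:
  P1: Zb <- Lq -> Vl -> Np
  P2: Zb <- Lq -> Vl -> Wf <- Np
  P3: Zb <- Lq -> Np
That exhausts the simple backdoor paths. Count: 3.

3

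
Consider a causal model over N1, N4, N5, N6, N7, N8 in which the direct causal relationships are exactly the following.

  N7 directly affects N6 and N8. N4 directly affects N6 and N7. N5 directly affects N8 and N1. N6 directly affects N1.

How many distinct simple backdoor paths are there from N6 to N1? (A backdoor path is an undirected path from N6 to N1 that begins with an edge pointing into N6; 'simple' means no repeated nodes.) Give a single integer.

2

A backdoor path from N6 to N1 is any simple undirected path whose first edge points into N6 (i.e. leaves N6 via a parent).
Parents of N6: {N4, N7}.
Enumerating:
  P1: N6 <- N4 -> N7 -> N8 <- N5 -> N1
  P2: N6 <- N7 -> N8 <- N5 -> N1
That exhausts the simple backdoor paths. Count: 2.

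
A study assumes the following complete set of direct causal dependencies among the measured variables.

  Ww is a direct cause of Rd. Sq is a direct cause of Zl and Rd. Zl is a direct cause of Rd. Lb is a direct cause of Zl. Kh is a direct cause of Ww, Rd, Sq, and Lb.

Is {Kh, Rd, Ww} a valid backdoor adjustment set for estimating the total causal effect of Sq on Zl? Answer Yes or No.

No

Backdoor paths from Sq to Zl (paths whose first edge points into Sq):
  P1: Sq <- Kh -> Ww -> Rd <- Zl
  P2: Sq <- Kh -> Lb -> Zl
  P3: Sq <- Kh -> Rd <- Zl
Condition 1 (no descendant of Sq in the set): FAILS — Rd is a descendant of Sq.
Condition 2 (every backdoor path blocked by {Kh, Rd, Ww}):
  P1: blocked at fork node Kh ∈ conditioning set.
  P2: blocked at fork node Kh ∈ conditioning set.
  P3: blocked at fork node Kh ∈ conditioning set.
{Kh, Rd, Ww} does not satisfy the backdoor criterion.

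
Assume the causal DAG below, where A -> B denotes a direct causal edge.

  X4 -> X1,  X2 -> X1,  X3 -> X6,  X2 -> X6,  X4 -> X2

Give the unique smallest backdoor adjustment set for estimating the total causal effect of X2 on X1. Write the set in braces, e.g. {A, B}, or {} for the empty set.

{X4}

Variables eligible for adjustment (non-descendants of X2, excluding X2 and X1): {X3, X4}.
Backdoor paths from X2 to X1:
  P1: X2 <- X4 -> X1
The empty set is not sufficient: P1 (X2 <- X4 -> X1) has no collider blocking it and no conditioned non-collider, so it is open.
Try {X4}:
  P1: blocked at fork node X4 ∈ conditioning set.
{X4} contains no descendant of X2 and blocks every backdoor path.
No other singleton works — e.g. {X3} leaves P1 open — so {X4} is the unique smallest valid adjustment set.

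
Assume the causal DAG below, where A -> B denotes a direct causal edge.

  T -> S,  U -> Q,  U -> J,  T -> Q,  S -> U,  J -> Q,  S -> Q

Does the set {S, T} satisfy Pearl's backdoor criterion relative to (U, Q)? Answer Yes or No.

Backdoor paths from U to Q (paths whose first edge points into U):
  P1: U <- S <- T -> Q
  P2: U <- S -> Q
Condition 1 (no descendant of U in the set): holds — descendants of U are {J, Q}; none are in {S, T}.
Condition 2 (every backdoor path blocked by {S, T}):
  P1: blocked at chain node S ∈ conditioning set.
  P2: blocked at fork node S ∈ conditioning set.
{S, T} satisfies the backdoor criterion.

Yes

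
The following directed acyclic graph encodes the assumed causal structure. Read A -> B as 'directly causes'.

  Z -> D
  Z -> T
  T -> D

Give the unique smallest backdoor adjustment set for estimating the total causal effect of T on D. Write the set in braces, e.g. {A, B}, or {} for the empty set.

{Z}

Variables eligible for adjustment (non-descendants of T, excluding T and D): {Z}.
Backdoor paths from T to D:
  P1: T <- Z -> D
The empty set is not sufficient: P1 (T <- Z -> D) has no collider blocking it and no conditioned non-collider, so it is open.
Try {Z}:
  P1: blocked at fork node Z ∈ conditioning set.
{Z} contains no descendant of T and blocks every backdoor path.
{Z} is the unique smallest valid adjustment set.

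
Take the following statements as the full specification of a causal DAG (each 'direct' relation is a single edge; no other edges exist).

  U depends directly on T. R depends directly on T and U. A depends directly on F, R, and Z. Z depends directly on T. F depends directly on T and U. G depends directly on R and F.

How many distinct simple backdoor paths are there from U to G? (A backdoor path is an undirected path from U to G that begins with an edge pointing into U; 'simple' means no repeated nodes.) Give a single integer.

6

A backdoor path from U to G is any simple undirected path whose first edge points into U (i.e. leaves U via a parent).
Parents of U: {T}.
Enumerating:
  P1: U <- T -> R -> G
  P2: U <- T -> R -> A <- F -> G
  P3: U <- T -> F -> G
  P4: U <- T -> F -> A <- R -> G
  P5: U <- T -> Z -> A <- R -> G
  P6: U <- T -> Z -> A <- F -> G
That exhausts the simple backdoor paths. Count: 6.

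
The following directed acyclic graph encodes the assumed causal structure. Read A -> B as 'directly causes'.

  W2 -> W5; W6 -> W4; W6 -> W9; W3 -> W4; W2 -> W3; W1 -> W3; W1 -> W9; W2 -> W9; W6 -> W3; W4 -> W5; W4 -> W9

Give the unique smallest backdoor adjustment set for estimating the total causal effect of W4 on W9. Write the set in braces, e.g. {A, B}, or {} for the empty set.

Variables eligible for adjustment (non-descendants of W4, excluding W4 and W9): {W1, W2, W3, W6}.
Backdoor paths from W4 to W9:
  P1: W4 <- W6 -> W3 <- W1 -> W9
  P2: W4 <- W6 -> W3 <- W2 -> W9
  P3: W4 <- W6 -> W9
  P4: W4 <- W3 <- W1 -> W9
  P5: W4 <- W3 <- W6 -> W9
  P6: W4 <- W3 <- W2 -> W9
The empty set is not sufficient: P3 (W4 <- W6 -> W9) has no collider blocking it and no conditioned non-collider, so it is open.
Try {W3, W6}:
  P1: blocked at fork node W6 ∈ conditioning set.
  P2: blocked at fork node W6 ∈ conditioning set.
  P3: blocked at fork node W6 ∈ conditioning set.
  P4: blocked at chain node W3 ∈ conditioning set.
  P5: blocked at chain node W3 ∈ conditioning set.
  P6: blocked at chain node W3 ∈ conditioning set.
{W3, W6} contains no descendant of W4 and blocks every backdoor path.
Every element of {W3, W6} is needed (dropping W3 leaves P4 open; dropping W6 leaves P1 open), so no proper subset is valid.
Among all size-2 subsets of the eligible variables, only {W3, W6} blocks every backdoor path, so it is the unique smallest valid adjustment set.

{W3, W6}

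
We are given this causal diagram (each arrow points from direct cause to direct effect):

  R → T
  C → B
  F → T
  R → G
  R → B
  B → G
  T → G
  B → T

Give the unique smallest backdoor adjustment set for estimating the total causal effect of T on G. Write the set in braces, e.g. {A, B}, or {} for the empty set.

{B, R}

Variables eligible for adjustment (non-descendants of T, excluding T and G): {B, C, F, R}.
Backdoor paths from T to G:
  P1: T <- R -> B -> G
  P2: T <- R -> G
  P3: T <- B <- R -> G
  P4: T <- B -> G
The empty set is not sufficient: P1 (T <- R -> B -> G) has no collider blocking it and no conditioned non-collider, so it is open.
Try {B, R}:
  P1: blocked at fork node R ∈ conditioning set.
  P2: blocked at fork node R ∈ conditioning set.
  P3: blocked at chain node B ∈ conditioning set.
  P4: blocked at fork node B ∈ conditioning set.
{B, R} contains no descendant of T and blocks every backdoor path.
Every element of {B, R} is needed (dropping B leaves P4 open; dropping R leaves P2 open), so no proper subset is valid.
Among all size-2 subsets of the eligible variables, only {B, R} blocks every backdoor path, so it is the unique smallest valid adjustment set.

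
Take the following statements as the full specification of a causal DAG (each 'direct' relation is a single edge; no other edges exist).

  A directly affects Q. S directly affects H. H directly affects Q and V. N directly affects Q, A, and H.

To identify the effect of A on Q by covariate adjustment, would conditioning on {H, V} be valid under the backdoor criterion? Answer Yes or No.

No

Backdoor paths from A to Q (paths whose first edge points into A):
  P1: A <- N -> H -> Q
  P2: A <- N -> Q
Condition 1 (no descendant of A in the set): holds — descendants of A are {Q}; none are in {H, V}.
Condition 2 (every backdoor path blocked by {H, V}):
  P1: blocked at chain node H ∈ conditioning set.
  P2: open — no interior node is in the conditioning set.
{H, V} does not satisfy the backdoor criterion.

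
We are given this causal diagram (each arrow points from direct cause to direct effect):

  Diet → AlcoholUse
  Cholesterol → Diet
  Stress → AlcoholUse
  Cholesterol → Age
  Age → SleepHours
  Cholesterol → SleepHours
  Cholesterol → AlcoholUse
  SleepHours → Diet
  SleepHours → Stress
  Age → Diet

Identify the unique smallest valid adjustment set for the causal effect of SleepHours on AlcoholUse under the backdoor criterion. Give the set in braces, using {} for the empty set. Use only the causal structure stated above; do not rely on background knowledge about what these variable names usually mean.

{Age, Cholesterol}

Variables eligible for adjustment (non-descendants of SleepHours, excluding SleepHours and AlcoholUse): {Age, Cholesterol}.
Backdoor paths from SleepHours to AlcoholUse:
  P1: SleepHours <- Cholesterol -> Age -> Diet -> AlcoholUse
  P2: SleepHours <- Cholesterol -> Diet -> AlcoholUse
  P3: SleepHours <- Cholesterol -> AlcoholUse
  P4: SleepHours <- Age <- Cholesterol -> Diet -> AlcoholUse
  P5: SleepHours <- Age <- Cholesterol -> AlcoholUse
  P6: SleepHours <- Age -> Diet <- Cholesterol -> AlcoholUse
  P7: SleepHours <- Age -> Diet -> AlcoholUse
The empty set is not sufficient: P1 (SleepHours <- Cholesterol -> Age -> Diet -> AlcoholUse) has no collider blocking it and no conditioned non-collider, so it is open.
Try {Age, Cholesterol}:
  P1: blocked at fork node Cholesterol ∈ conditioning set.
  P2: blocked at fork node Cholesterol ∈ conditioning set.
  P3: blocked at fork node Cholesterol ∈ conditioning set.
  P4: blocked at chain node Age ∈ conditioning set.
  P5: blocked at chain node Age ∈ conditioning set.
  P6: blocked at fork node Age ∈ conditioning set.
  P7: blocked at fork node Age ∈ conditioning set.
{Age, Cholesterol} contains no descendant of SleepHours and blocks every backdoor path.
Every element of {Age, Cholesterol} is needed (dropping Age leaves P7 open; dropping Cholesterol leaves P2 open), so no proper subset is valid.
Among all size-2 subsets of the eligible variables, only {Age, Cholesterol} blocks every backdoor path, so it is the unique smallest valid adjustment set.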